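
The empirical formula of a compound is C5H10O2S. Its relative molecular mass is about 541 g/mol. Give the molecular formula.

Empirical-formula mass = 134.20 g/mol
n = 541 / 134.20 = 4.03 ≈ 4
Molecular formula = (C5H10O2S)4 = C20H40O8S4

C20H40O8S4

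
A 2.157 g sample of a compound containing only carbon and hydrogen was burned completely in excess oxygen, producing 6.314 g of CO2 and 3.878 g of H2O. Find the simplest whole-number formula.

mol C = 6.314 / 44.01 = 0.1435; mass C = 0.1435 × 12.01 = 1.723 g
mol H = 2 × (3.878 / 18.02) = 0.4304; mass H = 0.4304 × 1.008 = 0.4339 g
Smallest is C at 0.1435 mol; normalising gives C 1.000, H 3.000
→ CH3

CH3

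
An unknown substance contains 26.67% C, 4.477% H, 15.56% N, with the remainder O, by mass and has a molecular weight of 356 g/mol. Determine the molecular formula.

Assume 100 g: 26.67 g C, 4.477 g H, 15.56 g N, 53.293 g O.
n(C) = 26.67/12.01 = 2.221, n(H) = 4.477/1.008 = 4.441, n(N) = 15.56/14.01 = 1.111, n(O) = 53.293/16.00 = 3.331
Ratios (÷ 1.111): C 1.999, H 3.999, N 1.000, O 2.999
≈ 2:4:1:3 → C2H4NO3
Empirical-formula mass = 90.06 g/mol
n = 356 / 90.06 = 3.95 ≈ 4
Molecular formula = (C2H4NO3)×4 = C8H16N4O12

C8H16N4O12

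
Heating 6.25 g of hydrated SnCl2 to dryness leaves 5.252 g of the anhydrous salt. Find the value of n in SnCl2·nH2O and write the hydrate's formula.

SnCl2·2H2O

Mass of water lost = 6.25 − 5.252 = 0.998 g → 0.998 / 18.02 = 0.05538 mol H2O
Molar mass of SnCl2 = 189.61 g/mol → mol SnCl2 = 5.252 / 189.61 = 0.0277
n = 0.05538 / 0.0277 = 2.00 ≈ 2 → SnCl2·2H2O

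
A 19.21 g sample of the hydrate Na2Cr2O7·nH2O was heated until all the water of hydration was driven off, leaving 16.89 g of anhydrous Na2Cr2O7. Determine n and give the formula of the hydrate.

Mass of water lost = 19.21 − 16.89 = 2.32 g → 2.32 / 18.02 = 0.1287 mol H2O
Molar mass of Na2Cr2O7 = 261.98 g/mol → mol Na2Cr2O7 = 16.89 / 261.98 = 0.06447
n = 0.1287 / 0.06447 = 2.00 ≈ 2 → Na2Cr2O7·2H2O

Na2Cr2O7·2H2O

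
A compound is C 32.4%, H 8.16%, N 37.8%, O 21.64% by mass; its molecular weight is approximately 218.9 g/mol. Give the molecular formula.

C6H18N6O3

Assume 100 g: 32.4 g C, 8.16 g H, 37.8 g N, 21.64 g O.
C: 32.4 g ÷ 12.01 g/mol = 2.698 mol
H: 8.16 g ÷ 1.008 g/mol = 8.095 mol
N: 37.8 g ÷ 14.01 g/mol = 2.698 mol
O: 21.64 g ÷ 16.00 g/mol = 1.353 mol
Divide by the smallest (1.353 mol O): C 1.995, H 5.985, N 1.995, O 1.000
Ratio ≈ 2:6:2:1, so the empirical formula is C2H6N2O
Empirical-formula mass = 74.09 g/mol
n = 218.9 / 74.09 = 2.95 ≈ 3
Molecular formula = (C2H6N2O)×3 = C6H18N6O3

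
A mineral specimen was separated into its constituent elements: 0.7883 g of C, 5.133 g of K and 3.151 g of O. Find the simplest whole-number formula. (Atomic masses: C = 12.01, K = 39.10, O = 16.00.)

CK2O3

Moles — C: 0.7883 / 12.01 = 0.06564 mol; K: 5.133 / 39.10 = 0.1313 mol; O: 3.151 / 16.00 = 0.1969 mol
Divide by the smallest (0.06564 mol C): C 1.000, K 2.000, O 3.000
→ CK2O3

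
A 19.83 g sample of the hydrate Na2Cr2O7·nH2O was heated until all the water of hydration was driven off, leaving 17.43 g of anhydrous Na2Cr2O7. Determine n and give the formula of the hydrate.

Mass of water lost = 19.83 − 17.43 = 2.4 g → 2.4 / 18.02 = 0.1332 mol H2O
Molar mass of Na2Cr2O7 = 261.98 g/mol → mol Na2Cr2O7 = 17.43 / 261.98 = 0.06653
n = 0.1332 / 0.06653 = 2.00 ≈ 2 → Na2Cr2O7·2H2O

Na2Cr2O7·2H2O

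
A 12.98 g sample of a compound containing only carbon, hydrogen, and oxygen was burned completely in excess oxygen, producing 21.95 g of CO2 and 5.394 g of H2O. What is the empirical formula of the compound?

mol C = 21.95 / 44.01 = 0.4988; mass C = 0.4988 × 12.01 = 5.990 g
mol H = 2 × (5.394 / 18.02) = 0.5987; mass H = 0.5987 × 1.008 = 0.6035 g
mass O = 12.98 − (6.593) = 6.387 g → mol O = 0.3992
Divide by the smallest (0.3992 mol O): C 1.250, H 1.500, O 1.000
Scaling by 4: C 5.00, H 6.00, O 4.00 → C5H6O4

C5H6O4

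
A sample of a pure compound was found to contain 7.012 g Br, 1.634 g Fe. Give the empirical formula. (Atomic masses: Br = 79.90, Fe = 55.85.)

Br: 7.012 g ÷ 79.90 g/mol = 0.08776 mol
Fe: 1.634 g ÷ 55.85 g/mol = 0.02926 mol
Divide by the smallest (0.02926 mol Fe): Br 3.000, Fe 1.000
Ratio ≈ 3:1, so the empirical formula is Br3Fe

Br3Fe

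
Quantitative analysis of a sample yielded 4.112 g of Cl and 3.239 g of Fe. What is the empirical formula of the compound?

Cl2Fe

Cl: 4.112 g ÷ 35.45 g/mol = 0.116 mol
Fe: 3.239 g ÷ 55.85 g/mol = 0.05799 mol
Divide by the smallest (0.05799 mol Fe): Cl 2.000, Fe 1.000
≈ 2:1 → Cl2Fe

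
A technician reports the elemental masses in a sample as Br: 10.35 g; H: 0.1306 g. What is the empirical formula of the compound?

n(Br) = 10.35/79.90 = 0.1295, n(H) = 0.1306/1.008 = 0.1296
Ratios (÷ 0.1295): Br 1.000, H 1.000
≈ 1:1 → BrH

BrH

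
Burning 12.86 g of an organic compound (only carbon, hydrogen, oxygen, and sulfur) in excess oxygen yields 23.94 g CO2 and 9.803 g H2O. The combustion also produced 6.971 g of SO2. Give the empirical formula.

C5H10OS

mol C = 23.94 / 44.01 = 0.5440; mass C = 0.5440 × 12.01 = 6.533 g
mol H = 2 × (9.803 / 18.02) = 1.088; mass H = 1.088 × 1.008 = 1.097 g
mol S = 6.971 / 64.07 = 0.1088; mass S = 3.489 g
mass O = 12.86 − (11.12) = 1.741 g → mol O = 0.1088
Smallest is S at 0.1088 mol; normalising gives C 5.000, H 10.000, O 1.000, S 1.000
→ C5H10OS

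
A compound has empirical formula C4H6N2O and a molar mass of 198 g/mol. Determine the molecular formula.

C8H12N4O2

Empirical-formula mass = 98.11 g/mol
n = 198 / 98.11 = 2.02 ≈ 2
Molecular formula = (C4H6N2O)2 = C8H12N4O2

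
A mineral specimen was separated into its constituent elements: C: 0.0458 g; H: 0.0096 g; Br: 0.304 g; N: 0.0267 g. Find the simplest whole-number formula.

C2H5Br2N

Moles — C: 0.0458 / 12.01 = 0.003813 mol; H: 0.0096 / 1.008 = 0.009524 mol; Br: 0.304 / 79.90 = 0.003805 mol; N: 0.0267 / 14.01 = 0.001906 mol
Ratios (÷ 0.001906): C 2.001, H 4.997, Br 1.996, N 1.000
Ratio ≈ 2:5:2:1, so the empirical formula is C2H5Br2N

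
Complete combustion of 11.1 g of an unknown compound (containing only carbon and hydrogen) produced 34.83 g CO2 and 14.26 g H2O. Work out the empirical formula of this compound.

mol C = 34.83 / 44.01 = 0.7914; mass C = 0.7914 × 12.01 = 9.505 g
mol H = 2 × (14.26 / 18.02) = 1.583; mass H = 1.583 × 1.008 = 1.595 g
Smallest is C at 0.7914 mol; normalising gives C 1.000, H 2.000
Ratio ≈ 1:2, so the empirical formula is CH2

CH2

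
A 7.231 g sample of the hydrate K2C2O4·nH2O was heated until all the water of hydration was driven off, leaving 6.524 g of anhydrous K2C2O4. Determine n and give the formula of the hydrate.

K2C2O4·H2O

Mass of water lost = 7.231 − 6.524 = 0.707 g → 0.707 / 18.02 = 0.03923 mol H2O
Molar mass of K2C2O4 = 166.22 g/mol → mol K2C2O4 = 6.524 / 166.22 = 0.03925
n = 0.03923 / 0.03925 = 1.00 ≈ 1 → K2C2O4·H2O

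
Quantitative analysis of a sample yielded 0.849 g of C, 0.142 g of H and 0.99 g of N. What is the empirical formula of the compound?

Moles — C: 0.849 / 12.01 = 0.07069 mol; H: 0.142 / 1.008 = 0.1409 mol; N: 0.99 / 14.01 = 0.07066 mol
Ratios (÷ 0.07066): C 1.000, H 1.994, N 1.000
→ CH2N

CH2N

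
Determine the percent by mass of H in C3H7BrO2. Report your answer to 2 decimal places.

Molar mass = 3(12.01) + 7(1.008) + 1(79.90) + 2(16.00) = 154.986 g/mol
Mass of H per mole = 7 × 1.008 = 7.056 g
% H = 7.056 / 154.986 × 100 = 4.55%

4.55%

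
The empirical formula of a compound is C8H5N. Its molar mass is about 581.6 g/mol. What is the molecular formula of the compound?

C40H25N5

Empirical-formula mass = 115.13 g/mol
n = 581.6 / 115.13 = 5.05 ≈ 5
Molecular formula = (C8H5N)5 = C40H25N5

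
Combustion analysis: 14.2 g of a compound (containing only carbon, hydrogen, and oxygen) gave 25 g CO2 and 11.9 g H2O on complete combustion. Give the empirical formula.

mol C = 25 / 44.01 = 0.5681; mass C = 0.5681 × 12.01 = 6.822 g
mol H = 2 × (11.9 / 18.02) = 1.321; mass H = 1.321 × 1.008 = 1.331 g
mass O = 14.2 − (8.154) = 6.046 g → mol O = 0.3779
Ratios (÷ 0.3779): C 1.503, H 3.495, O 1.000
Scaling by 2: C 3.01, H 6.99, O 2.00 → C3H7O2

C3H7O2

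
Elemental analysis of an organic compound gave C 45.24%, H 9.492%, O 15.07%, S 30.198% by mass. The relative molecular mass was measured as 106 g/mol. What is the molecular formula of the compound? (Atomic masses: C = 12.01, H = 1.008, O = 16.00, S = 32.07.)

C4H10OS

Assume 100 g: 45.24 g C, 9.492 g H, 15.07 g O, 30.198 g S.
C: 45.24 g ÷ 12.01 g/mol = 3.767 mol
H: 9.492 g ÷ 1.008 g/mol = 9.417 mol
O: 15.07 g ÷ 16.00 g/mol = 0.9419 mol
S: 30.198 g ÷ 32.07 g/mol = 0.9416 mol
Ratios (÷ 0.9416): C 4.000, H 10.000, O 1.000, S 1.000
≈ 4:10:1:1 → C4H10OS
Empirical-formula mass = 106.19 g/mol
n = 106 / 106.19 = 1.00 ≈ 1
Molecular formula = empirical formula = C4H10OS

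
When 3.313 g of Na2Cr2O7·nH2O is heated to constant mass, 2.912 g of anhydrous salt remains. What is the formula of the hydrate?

Na2Cr2O7·2H2O

Mass of water lost = 3.313 − 2.912 = 0.401 g → 0.401 / 18.02 = 0.02225 mol H2O
Molar mass of Na2Cr2O7 = 261.98 g/mol → mol Na2Cr2O7 = 2.912 / 261.98 = 0.01112
n = 0.02225 / 0.01112 = 2.00 ≈ 2 → Na2Cr2O7·2H2O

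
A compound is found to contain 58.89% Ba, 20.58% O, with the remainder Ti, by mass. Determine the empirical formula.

Assume 100 g: 58.89 g Ba, 20.58 g O, 20.53 g Ti.
n(Ba) = 58.89/137.33 = 0.4288, n(O) = 20.58/16.00 = 1.286, n(Ti) = 20.53/47.87 = 0.4289
Smallest is Ba at 0.4288 mol; normalising gives Ba 1.000, O 3.000, Ti 1.000
→ BaO3Ti

BaO3Ti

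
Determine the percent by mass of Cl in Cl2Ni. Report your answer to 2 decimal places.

Molar mass = 2(35.45) + 1(58.69) = 129.590 g/mol
Mass of Cl per mole = 2 × 35.45 = 70.900 g
% Cl = 70.900 / 129.590 × 100 = 54.71%

54.71%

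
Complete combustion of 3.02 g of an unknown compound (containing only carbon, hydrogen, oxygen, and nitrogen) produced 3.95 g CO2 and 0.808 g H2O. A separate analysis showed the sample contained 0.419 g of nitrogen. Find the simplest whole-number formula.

mol C = 3.95 / 44.01 = 0.08975; mass C = 0.08975 × 12.01 = 1.078 g
mol H = 2 × (0.808 / 18.02) = 0.08968; mass H = 0.08968 × 1.008 = 0.09040 g
mol N = 0.419 / 14.01 = 0.02991
mass O = 3.02 − (1.587) = 1.433 g → mol O = 0.08954
Divide by the smallest (0.02991 mol N): C 3.001, H 2.999, N 1.000, O 2.994
≈ 3:3:1:3 → C3H3NO3

C3H3NO3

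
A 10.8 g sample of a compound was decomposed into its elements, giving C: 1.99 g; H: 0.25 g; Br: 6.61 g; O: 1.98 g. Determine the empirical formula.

Moles — C: 1.99 / 12.01 = 0.1657 mol; H: 0.25 / 1.008 = 0.248 mol; Br: 6.61 / 79.90 = 0.08273 mol; O: 1.98 / 16.00 = 0.1237 mol
Divide by the smallest (0.08273 mol Br): C 2.003, H 2.998, Br 1.000, O 1.496
Multiply by 2: C 4.01, H 6.00, Br 2.00, O 2.99 → C4H6Br2O3

C4H6Br2O3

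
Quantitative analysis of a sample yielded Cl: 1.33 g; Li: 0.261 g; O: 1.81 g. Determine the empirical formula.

Cl: 1.33 g ÷ 35.45 g/mol = 0.03752 mol
Li: 0.261 g ÷ 6.94 g/mol = 0.03761 mol
O: 1.81 g ÷ 16.00 g/mol = 0.1131 mol
Smallest is Cl at 0.03752 mol; normalising gives Cl 1.000, Li 1.002, O 3.015
≈ 1:1:3 → ClLiO3

ClLiO3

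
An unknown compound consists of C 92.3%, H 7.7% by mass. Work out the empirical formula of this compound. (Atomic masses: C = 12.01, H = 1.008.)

Assume 100 g: 92.3 g C, 7.7 g H.
Moles — C: 92.3 / 12.01 = 7.685 mol; H: 7.7 / 1.008 = 7.639 mol
Divide by the smallest (7.639 mol H): C 1.006, H 1.000
→ CH

CH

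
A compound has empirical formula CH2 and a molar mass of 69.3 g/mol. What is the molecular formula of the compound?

Empirical-formula mass = 14.03 g/mol
n = 69.3 / 14.03 = 4.94 ≈ 5
Molecular formula = (CH2)5 = C5H10

C5H10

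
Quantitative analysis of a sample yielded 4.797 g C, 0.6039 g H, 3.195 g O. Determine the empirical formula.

C2H3O

n(C) = 4.797/12.01 = 0.3994, n(H) = 0.6039/1.008 = 0.5991, n(O) = 3.195/16.00 = 0.1997
Smallest is O at 0.1997 mol; normalising gives C 2.000, H 3.000, O 1.000
≈ 2:3:1 → C2H3O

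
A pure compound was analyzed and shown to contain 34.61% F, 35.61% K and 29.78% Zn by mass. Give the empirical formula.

F4K2Zn

Assume 100 g: 34.61 g F, 35.61 g K, 29.78 g Zn.
n(F) = 34.61/19.00 = 1.822, n(K) = 35.61/39.10 = 0.9107, n(Zn) = 29.78/65.38 = 0.4555
Ratios (÷ 0.4555): F 3.999, K 1.999, Zn 1.000
≈ 4:2:1 → F4K2Zn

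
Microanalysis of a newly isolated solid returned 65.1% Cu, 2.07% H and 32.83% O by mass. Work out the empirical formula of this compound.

Assume 100 g: 65.1 g Cu, 2.07 g H, 32.83 g O.
n(Cu) = 65.1/63.55 = 1.024, n(H) = 2.07/1.008 = 2.054, n(O) = 32.83/16.00 = 2.052
Divide by the smallest (1.024 mol Cu): Cu 1.000, H 2.005, O 2.003
→ CuH2O2

CuH2O2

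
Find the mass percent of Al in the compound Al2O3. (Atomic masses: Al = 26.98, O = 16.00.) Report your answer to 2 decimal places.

52.92%

Molar mass = 2(26.98) + 3(16.00) = 101.960 g/mol
Mass of Al per mole = 2 × 26.98 = 53.960 g
% Al = 53.960 / 101.960 × 100 = 52.92%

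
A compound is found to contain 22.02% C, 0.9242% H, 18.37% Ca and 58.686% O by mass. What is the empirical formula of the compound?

C4H2CaO8

Assume 100 g: 22.02 g C, 0.9242 g H, 18.37 g Ca, 58.686 g O.
n(C) = 22.02/12.01 = 1.833, n(H) = 0.9242/1.008 = 0.9169, n(Ca) = 18.37/40.08 = 0.4583, n(O) = 58.686/16.00 = 3.668
Smallest is Ca at 0.4583 mol; normalising gives C 4.000, H 2.000, Ca 1.000, O 8.003
Ratio ≈ 4:2:1:8, so the empirical formula is C4H2CaO8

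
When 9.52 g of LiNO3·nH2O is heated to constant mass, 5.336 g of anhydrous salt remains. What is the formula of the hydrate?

LiNO3·3H2O

Mass of water lost = 9.52 − 5.336 = 4.184 g → 4.184 / 18.02 = 0.2322 mol H2O
Molar mass of LiNO3 = 68.95 g/mol → mol LiNO3 = 5.336 / 68.95 = 0.07739
n = 0.2322 / 0.07739 = 3.00 ≈ 3 → LiNO3·3H2O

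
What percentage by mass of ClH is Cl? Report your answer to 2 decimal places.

97.24%

Molar mass = 1(35.45) + 1(1.008) = 36.458 g/mol
Mass of Cl per mole = 1 × 35.45 = 35.450 g
% Cl = 35.450 / 36.458 × 100 = 97.24%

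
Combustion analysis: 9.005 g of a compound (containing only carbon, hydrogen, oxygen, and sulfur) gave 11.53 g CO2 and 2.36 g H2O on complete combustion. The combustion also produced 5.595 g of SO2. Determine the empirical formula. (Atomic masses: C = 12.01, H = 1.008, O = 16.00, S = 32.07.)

C3H3O2S

mol C = 11.53 / 44.01 = 0.2620; mass C = 0.2620 × 12.01 = 3.146 g
mol H = 2 × (2.36 / 18.02) = 0.2619; mass H = 0.2619 × 1.008 = 0.2640 g
mol S = 5.595 / 64.07 = 0.08733; mass S = 2.801 g
mass O = 9.005 − (6.211) = 2.794 g → mol O = 0.1746
Smallest is S at 0.08733 mol; normalising gives C 3.000, H 2.999, O 2.000, S 1.000
→ C3H3O2S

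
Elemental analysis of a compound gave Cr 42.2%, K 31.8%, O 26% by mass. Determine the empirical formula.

CrKO2

Assume 100 g: 42.2 g Cr, 31.8 g K, 26 g O.
Moles — Cr: 42.2 / 52.00 = 0.8115 mol; K: 31.8 / 39.10 = 0.8133 mol; O: 26 / 16.00 = 1.625 mol
Ratios (÷ 0.8115): Cr 1.000, K 1.002, O 2.002
Ratio ≈ 1:1:2, so the empirical formula is CrKO2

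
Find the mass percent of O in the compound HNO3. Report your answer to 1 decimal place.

76.2%

Molar mass = 1(1.008) + 1(14.01) + 3(16.00) = 63.018 g/mol
Mass of O per mole = 3 × 16.00 = 48.000 g
% O = 48.000 / 63.018 × 100 = 76.2%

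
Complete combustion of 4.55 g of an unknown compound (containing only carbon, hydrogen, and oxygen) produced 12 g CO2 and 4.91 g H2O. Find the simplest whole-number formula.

mol C = 12 / 44.01 = 0.2727; mass C = 0.2727 × 12.01 = 3.275 g
mol H = 2 × (4.91 / 18.02) = 0.5450; mass H = 0.5450 × 1.008 = 0.5493 g
mass O = 4.55 − (3.824) = 0.7260 g → mol O = 0.04537
Ratios (÷ 0.04537): C 6.009, H 12.010, O 1.000
→ C6H12O

C6H12O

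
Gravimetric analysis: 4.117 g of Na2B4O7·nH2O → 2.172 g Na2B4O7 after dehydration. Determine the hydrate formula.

Na2B4O7·10H2O

Mass of water lost = 4.117 − 2.172 = 1.945 g → 1.945 / 18.02 = 0.1079 mol H2O
Molar mass of Na2B4O7 = 201.22 g/mol → mol Na2B4O7 = 2.172 / 201.22 = 0.01079
n = 0.1079 / 0.01079 = 10.00 ≈ 10 → Na2B4O7·10H2O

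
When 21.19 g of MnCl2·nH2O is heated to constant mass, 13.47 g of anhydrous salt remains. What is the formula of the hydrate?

Mass of water lost = 21.19 − 13.47 = 7.72 g → 7.72 / 18.02 = 0.4284 mol H2O
Molar mass of MnCl2 = 125.84 g/mol → mol MnCl2 = 13.47 / 125.84 = 0.107
n = 0.4284 / 0.107 = 4.00 ≈ 4 → MnCl2·4H2O

MnCl2·4H2O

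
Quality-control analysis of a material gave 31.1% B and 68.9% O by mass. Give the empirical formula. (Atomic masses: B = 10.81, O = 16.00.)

B2O3

Assume 100 g: 31.1 g B, 68.9 g O.
B: 31.1 g ÷ 10.81 g/mol = 2.877 mol
O: 68.9 g ÷ 16.00 g/mol = 4.306 mol
Ratios (÷ 2.877): B 1.000, O 1.497
Scaling by 2: B 2.00, O 2.99 → B2O3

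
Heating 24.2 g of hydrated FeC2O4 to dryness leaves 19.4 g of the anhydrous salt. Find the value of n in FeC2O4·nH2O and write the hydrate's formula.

Mass of water lost = 24.2 − 19.4 = 4.8 g → 4.8 / 18.02 = 0.2664 mol H2O
Molar mass of FeC2O4 = 143.87 g/mol → mol FeC2O4 = 19.4 / 143.87 = 0.1348
n = 0.2664 / 0.1348 = 1.98 ≈ 2 → FeC2O4·2H2O

FeC2O4·2H2O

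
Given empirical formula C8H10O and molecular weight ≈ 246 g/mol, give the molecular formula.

Empirical-formula mass = 122.16 g/mol
n = 246 / 122.16 = 2.01 ≈ 2
Molecular formula = (C8H10O)2 = C16H20O2

C16H20O2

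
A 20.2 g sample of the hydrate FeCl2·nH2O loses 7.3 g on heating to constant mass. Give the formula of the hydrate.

FeCl2·4H2O

Mass of anhydrous FeCl2 = 20.2 − 7.3 = 12.9 g
mol H2O = 7.3 / 18.02 = 0.4051
Molar mass of FeCl2 = 126.75 g/mol → mol FeCl2 = 12.9 / 126.75 = 0.1018
n = 0.4051 / 0.1018 = 3.98 ≈ 4 → FeCl2·4H2O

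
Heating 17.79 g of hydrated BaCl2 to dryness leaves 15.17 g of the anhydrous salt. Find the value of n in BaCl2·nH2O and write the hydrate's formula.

Mass of water lost = 17.79 − 15.17 = 2.62 g → 2.62 / 18.02 = 0.1454 mol H2O
Molar mass of BaCl2 = 208.23 g/mol → mol BaCl2 = 15.17 / 208.23 = 0.07285
n = 0.1454 / 0.07285 = 2.00 ≈ 2 → BaCl2·2H2O

BaCl2·2H2O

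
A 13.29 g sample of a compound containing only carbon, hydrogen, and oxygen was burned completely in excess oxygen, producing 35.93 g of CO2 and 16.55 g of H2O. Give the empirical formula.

C8H18O

mol C = 35.93 / 44.01 = 0.8164; mass C = 0.8164 × 12.01 = 9.805 g
mol H = 2 × (16.55 / 18.02) = 1.837; mass H = 1.837 × 1.008 = 1.852 g
mass O = 13.29 − (11.66) = 1.633 g → mol O = 0.1021
Ratios (÷ 0.1021): C 7.997, H 17.993, O 1.000
≈ 8:18:1 → C8H18O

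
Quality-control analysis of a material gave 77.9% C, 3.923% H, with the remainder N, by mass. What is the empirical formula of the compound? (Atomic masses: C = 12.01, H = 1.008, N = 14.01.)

Assume 100 g: 77.9 g C, 3.923 g H, 18.177 g N.
n(C) = 77.9/12.01 = 6.486, n(H) = 3.923/1.008 = 3.892, n(N) = 18.177/14.01 = 1.297
Smallest is N at 1.297 mol; normalising gives C 4.999, H 3.000, N 1.000
Ratio ≈ 5:3:1, so the empirical formula is C5H3N

C5H3N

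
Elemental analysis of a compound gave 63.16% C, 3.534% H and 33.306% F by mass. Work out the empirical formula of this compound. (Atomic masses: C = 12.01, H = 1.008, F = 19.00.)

Assume 100 g: 63.16 g C, 3.534 g H, 33.306 g F.
C: 63.16 g ÷ 12.01 g/mol = 5.259 mol
H: 3.534 g ÷ 1.008 g/mol = 3.506 mol
F: 33.306 g ÷ 19.00 g/mol = 1.753 mol
Smallest is F at 1.753 mol; normalising gives C 3.000, H 2.000, F 1.000
→ C3H2F

C3H2F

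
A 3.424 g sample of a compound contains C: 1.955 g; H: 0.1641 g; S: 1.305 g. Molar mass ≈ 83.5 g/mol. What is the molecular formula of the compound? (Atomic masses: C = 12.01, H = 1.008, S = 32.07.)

n(C) = 1.955/12.01 = 0.1628, n(H) = 0.1641/1.008 = 0.1628, n(S) = 1.305/32.07 = 0.04069
Divide by the smallest (0.04069 mol S): C 4.000, H 4.001, S 1.000
Ratio ≈ 4:4:1, so the empirical formula is C4H4S
Empirical-formula mass = 84.14 g/mol
n = 83.5 / 84.14 = 0.99 ≈ 1
Molecular formula = empirical formula = C4H4S

C4H4S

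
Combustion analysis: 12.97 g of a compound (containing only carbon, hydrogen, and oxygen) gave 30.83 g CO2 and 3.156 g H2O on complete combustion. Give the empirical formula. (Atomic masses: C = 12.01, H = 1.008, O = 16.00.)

C8H4O3

mol C = 30.83 / 44.01 = 0.7005; mass C = 0.7005 × 12.01 = 8.413 g
mol H = 2 × (3.156 / 18.02) = 0.3503; mass H = 0.3503 × 1.008 = 0.3531 g
mass O = 12.97 − (8.766) = 4.204 g → mol O = 0.2627
Ratios (÷ 0.2627): C 2.666, H 1.333, O 1.000
Multiply by 3: C 8.00, H 4.00, O 3.00 → C8H4O3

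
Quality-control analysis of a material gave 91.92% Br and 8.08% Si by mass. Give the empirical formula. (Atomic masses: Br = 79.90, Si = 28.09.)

Br4Si

Assume 100 g: 91.92 g Br, 8.08 g Si.
Br: 91.92 g ÷ 79.90 g/mol = 1.15 mol
Si: 8.08 g ÷ 28.09 g/mol = 0.2876 mol
Ratios (÷ 0.2876): Br 3.999, Si 1.000
→ Br4Si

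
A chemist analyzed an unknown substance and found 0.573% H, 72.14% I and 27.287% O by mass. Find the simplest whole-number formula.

Assume 100 g: 0.573 g H, 72.14 g I, 27.287 g O.
Moles — H: 0.573 / 1.008 = 0.5685 mol; I: 72.14 / 126.90 = 0.5685 mol; O: 27.287 / 16.00 = 1.705 mol
Ratios (÷ 0.5685): H 1.000, I 1.000, O 3.000
Ratio ≈ 1:1:3, so the empirical formula is HIO3

HIO3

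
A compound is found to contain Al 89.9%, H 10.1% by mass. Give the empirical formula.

Assume 100 g: 89.9 g Al, 10.1 g H.
n(Al) = 89.9/26.98 = 3.332, n(H) = 10.1/1.008 = 10.02
Divide by the smallest (3.332 mol Al): Al 1.000, H 3.007
→ AlH3

AlH3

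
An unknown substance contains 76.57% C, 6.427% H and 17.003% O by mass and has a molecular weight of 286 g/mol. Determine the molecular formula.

C18H18O3

Assume 100 g: 76.57 g C, 6.427 g H, 17.003 g O.
n(C) = 76.57/12.01 = 6.376, n(H) = 6.427/1.008 = 6.376, n(O) = 17.003/16.00 = 1.063
Divide by the smallest (1.063 mol O): C 5.999, H 6.000, O 1.000
≈ 6:6:1 → C6H6O
Empirical-formula mass = 94.11 g/mol
n = 286 / 94.11 = 3.04 ≈ 3
Molecular formula = (C6H6O)×3 = C18H18O3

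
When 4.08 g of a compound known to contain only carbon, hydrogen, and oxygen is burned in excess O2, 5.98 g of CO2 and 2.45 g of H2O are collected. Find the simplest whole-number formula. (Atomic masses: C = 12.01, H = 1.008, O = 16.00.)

CH2O

mol C = 5.98 / 44.01 = 0.1359; mass C = 0.1359 × 12.01 = 1.632 g
mol H = 2 × (2.45 / 18.02) = 0.2719; mass H = 0.2719 × 1.008 = 0.2741 g
mass O = 4.08 − (1.906) = 2.174 g → mol O = 0.1359
Ratios (÷ 0.1359): C 1.000, H 2.001, O 1.000
→ CH2O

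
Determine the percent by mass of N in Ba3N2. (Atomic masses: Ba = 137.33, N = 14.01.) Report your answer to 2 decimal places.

6.37%

Molar mass = 3(137.33) + 2(14.01) = 440.010 g/mol
Mass of N per mole = 2 × 14.01 = 28.020 g
% N = 28.020 / 440.010 × 100 = 6.37%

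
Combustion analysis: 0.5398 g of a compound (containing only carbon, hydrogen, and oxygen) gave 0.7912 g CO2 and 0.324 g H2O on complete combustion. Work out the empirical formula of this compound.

CH2O

mol C = 0.7912 / 44.01 = 0.01798; mass C = 0.01798 × 12.01 = 0.2159 g
mol H = 2 × (0.324 / 18.02) = 0.03596; mass H = 0.03596 × 1.008 = 0.03625 g
mass O = 0.5398 − (0.2522) = 0.2876 g → mol O = 0.01798
Divide by the smallest (0.01798 mol O): C 1.000, H 2.000, O 1.000
→ CH2O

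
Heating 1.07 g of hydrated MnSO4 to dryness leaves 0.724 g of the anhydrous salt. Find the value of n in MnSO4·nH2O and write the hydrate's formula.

MnSO4·4H2O

Mass of water lost = 1.07 − 0.724 = 0.346 g → 0.346 / 18.02 = 0.0192 mol H2O
Molar mass of MnSO4 = 151.01 g/mol → mol MnSO4 = 0.724 / 151.01 = 0.004794
n = 0.0192 / 0.004794 = 4.00 ≈ 4 → MnSO4·4H2O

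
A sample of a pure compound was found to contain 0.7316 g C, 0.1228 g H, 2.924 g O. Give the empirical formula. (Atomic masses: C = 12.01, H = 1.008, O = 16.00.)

CH2O3

n(C) = 0.7316/12.01 = 0.06092, n(H) = 0.1228/1.008 = 0.1218, n(O) = 2.924/16.00 = 0.1827
Ratios (÷ 0.06092): C 1.000, H 2.000, O 3.000
→ CH2O3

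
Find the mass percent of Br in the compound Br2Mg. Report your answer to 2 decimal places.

86.80%

Molar mass = 2(79.90) + 1(24.31) = 184.110 g/mol
Mass of Br per mole = 2 × 79.90 = 159.800 g
% Br = 159.800 / 184.110 × 100 = 86.80%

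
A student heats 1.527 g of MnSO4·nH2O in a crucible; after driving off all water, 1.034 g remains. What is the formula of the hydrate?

MnSO4·4H2O

Mass of water lost = 1.527 − 1.034 = 0.493 g → 0.493 / 18.02 = 0.02736 mol H2O
Molar mass of MnSO4 = 151.01 g/mol → mol MnSO4 = 1.034 / 151.01 = 0.006847
n = 0.02736 / 0.006847 = 4.00 ≈ 4 → MnSO4·4H2O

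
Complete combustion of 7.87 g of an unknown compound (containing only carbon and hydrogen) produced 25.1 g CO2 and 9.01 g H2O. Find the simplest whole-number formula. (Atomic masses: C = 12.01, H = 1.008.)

C4H7

mol C = 25.1 / 44.01 = 0.5703; mass C = 0.5703 × 12.01 = 6.850 g
mol H = 2 × (9.01 / 18.02) = 1.000; mass H = 1.000 × 1.008 = 1.008 g
Ratios (÷ 0.5703): C 1.000, H 1.753
Multiply by 4: C 4.00, H 7.01 → C4H7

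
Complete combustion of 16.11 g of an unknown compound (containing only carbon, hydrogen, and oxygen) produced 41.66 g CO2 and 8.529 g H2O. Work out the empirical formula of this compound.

mol C = 41.66 / 44.01 = 0.9466; mass C = 0.9466 × 12.01 = 11.37 g
mol H = 2 × (8.529 / 18.02) = 0.9466; mass H = 0.9466 × 1.008 = 0.9542 g
mass O = 16.11 − (12.32) = 3.787 g → mol O = 0.2367
Divide by the smallest (0.2367 mol O): C 3.999, H 3.999, O 1.000
→ C4H4O

C4H4O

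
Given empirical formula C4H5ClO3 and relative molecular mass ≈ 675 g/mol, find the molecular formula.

C20H25Cl5O15

Empirical-formula mass = 136.53 g/mol
n = 675 / 136.53 = 4.94 ≈ 5
Molecular formula = (C4H5ClO3)5 = C20H25Cl5O15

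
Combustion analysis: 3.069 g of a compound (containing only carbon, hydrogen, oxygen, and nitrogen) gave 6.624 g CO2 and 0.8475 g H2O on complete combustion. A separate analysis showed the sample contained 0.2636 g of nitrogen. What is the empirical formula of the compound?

mol C = 6.624 / 44.01 = 0.1505; mass C = 0.1505 × 12.01 = 1.808 g
mol H = 2 × (0.8475 / 18.02) = 0.09406; mass H = 0.09406 × 1.008 = 0.09481 g
mol N = 0.2636 / 14.01 = 0.01882
mass O = 3.069 − (2.166) = 0.9029 g → mol O = 0.05643
Smallest is N at 0.01882 mol; normalising gives C 7.999, H 4.999, N 1.000, O 2.999
→ C8H5NO3

C8H5NO3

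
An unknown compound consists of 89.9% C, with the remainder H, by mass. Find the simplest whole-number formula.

C3H4

Assume 100 g: 89.9 g C, 10.1 g H.
Moles — C: 89.9 / 12.01 = 7.485 mol; H: 10.1 / 1.008 = 10.02 mol
Divide by the smallest (7.485 mol C): C 1.000, H 1.339
Multiply by 3: C 3.00, H 4.02 → C3H4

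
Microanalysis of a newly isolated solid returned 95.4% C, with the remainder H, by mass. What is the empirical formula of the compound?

C7H4

Assume 100 g: 95.4 g C, 4.6 g H.
n(C) = 95.4/12.01 = 7.943, n(H) = 4.6/1.008 = 4.563
Ratios (÷ 4.563): C 1.741, H 1.000
Multiply by 4: C 6.96, H 4.00 → C7H4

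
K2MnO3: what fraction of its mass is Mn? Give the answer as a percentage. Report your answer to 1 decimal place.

30.3%

Molar mass = 2(39.10) + 1(54.94) + 3(16.00) = 181.140 g/mol
Mass of Mn per mole = 1 × 54.94 = 54.940 g
% Mn = 54.940 / 181.140 × 100 = 30.3%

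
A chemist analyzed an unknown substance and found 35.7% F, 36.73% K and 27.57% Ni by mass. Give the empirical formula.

F4K2Ni

Assume 100 g: 35.7 g F, 36.73 g K, 27.57 g Ni.
F: 35.7 g ÷ 19.00 g/mol = 1.879 mol
K: 36.73 g ÷ 39.10 g/mol = 0.9394 mol
Ni: 27.57 g ÷ 58.69 g/mol = 0.4698 mol
Divide by the smallest (0.4698 mol Ni): F 4.000, K 2.000, Ni 1.000
≈ 4:2:1 → F4K2Ni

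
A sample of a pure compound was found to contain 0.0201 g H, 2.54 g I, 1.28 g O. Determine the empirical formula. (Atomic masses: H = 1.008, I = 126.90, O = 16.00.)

H: 0.0201 g ÷ 1.008 g/mol = 0.01994 mol
I: 2.54 g ÷ 126.90 g/mol = 0.02002 mol
O: 1.28 g ÷ 16.00 g/mol = 0.08 mol
Smallest is H at 0.01994 mol; normalising gives H 1.000, I 1.004, O 4.012
≈ 1:1:4 → HIO4

HIO4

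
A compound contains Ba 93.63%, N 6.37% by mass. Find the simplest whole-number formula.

Assume 100 g: 93.63 g Ba, 6.37 g N.
Ba: 93.63 g ÷ 137.33 g/mol = 0.6818 mol
N: 6.37 g ÷ 14.01 g/mol = 0.4547 mol
Smallest is N at 0.4547 mol; normalising gives Ba 1.500, N 1.000
×2: Ba 3.00, N 2.00 → Ba3N2

Ba3N2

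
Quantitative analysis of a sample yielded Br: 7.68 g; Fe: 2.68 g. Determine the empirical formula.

Br: 7.68 g ÷ 79.90 g/mol = 0.09612 mol
Fe: 2.68 g ÷ 55.85 g/mol = 0.04799 mol
Ratios (÷ 0.04799): Br 2.003, Fe 1.000
≈ 2:1 → Br2Fe

Br2Fe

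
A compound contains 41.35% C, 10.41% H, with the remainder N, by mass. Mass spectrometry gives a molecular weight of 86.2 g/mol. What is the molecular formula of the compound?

Assume 100 g: 41.35 g C, 10.41 g H, 48.24 g N.
Moles — C: 41.35 / 12.01 = 3.443 mol; H: 10.41 / 1.008 = 10.33 mol; N: 48.24 / 14.01 = 3.443 mol
Smallest is C at 3.443 mol; normalising gives C 1.000, H 3.000, N 1.000
→ CH3N
Empirical-formula mass = 29.04 g/mol
n = 86.2 / 29.04 = 2.97 ≈ 3
Molecular formula = (CH3N)×3 = C3H9N3

C3H9N3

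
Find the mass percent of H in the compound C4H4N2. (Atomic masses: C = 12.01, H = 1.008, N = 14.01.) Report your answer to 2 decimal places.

Molar mass = 4(12.01) + 4(1.008) + 2(14.01) = 80.092 g/mol
Mass of H per mole = 4 × 1.008 = 4.032 g
% H = 4.032 / 80.092 × 100 = 5.03%

5.03%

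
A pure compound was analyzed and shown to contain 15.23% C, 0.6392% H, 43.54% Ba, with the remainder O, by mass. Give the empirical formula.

C4H2BaO8

Assume 100 g: 15.23 g C, 0.6392 g H, 43.54 g Ba, 40.591 g O.
C: 15.23 g ÷ 12.01 g/mol = 1.268 mol
H: 0.6392 g ÷ 1.008 g/mol = 0.6341 mol
Ba: 43.54 g ÷ 137.33 g/mol = 0.317 mol
O: 40.591 g ÷ 16.00 g/mol = 2.537 mol
Smallest is Ba at 0.317 mol; normalising gives C 4.000, H 2.000, Ba 1.000, O 8.002
Ratio ≈ 4:2:1:8, so the empirical formula is C4H2BaO8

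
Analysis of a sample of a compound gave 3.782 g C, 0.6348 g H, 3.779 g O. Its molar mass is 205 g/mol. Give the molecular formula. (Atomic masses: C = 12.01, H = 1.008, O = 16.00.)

C8H16O6

C: 3.782 g ÷ 12.01 g/mol = 0.3149 mol
H: 0.6348 g ÷ 1.008 g/mol = 0.6298 mol
O: 3.779 g ÷ 16.00 g/mol = 0.2362 mol
Divide by the smallest (0.2362 mol O): C 1.333, H 2.666, O 1.000
Multiply by 3: C 4.00, H 8.00, O 3.00 → C4H8O3
Empirical-formula mass = 104.10 g/mol
n = 205 / 104.10 = 1.97 ≈ 2
Molecular formula = (C4H8O3)×2 = C8H16O6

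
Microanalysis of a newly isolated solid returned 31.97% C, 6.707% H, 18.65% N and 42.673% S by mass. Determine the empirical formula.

C2H5NS

Assume 100 g: 31.97 g C, 6.707 g H, 18.65 g N, 42.673 g S.
n(C) = 31.97/12.01 = 2.662, n(H) = 6.707/1.008 = 6.654, n(N) = 18.65/14.01 = 1.331, n(S) = 42.673/32.07 = 1.331
Ratios (÷ 1.331): C 2.001, H 5.001, N 1.000, S 1.000
→ C2H5NS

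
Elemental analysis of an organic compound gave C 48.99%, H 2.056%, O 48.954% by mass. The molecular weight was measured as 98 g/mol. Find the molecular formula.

Assume 100 g: 48.99 g C, 2.056 g H, 48.954 g O.
n(C) = 48.99/12.01 = 4.079, n(H) = 2.056/1.008 = 2.04, n(O) = 48.954/16.00 = 3.06
Smallest is H at 2.04 mol; normalising gives C 2.000, H 1.000, O 1.500
Multiply by 2: C 4.00, H 2.00, O 3.00 → C4H2O3
Empirical-formula mass = 98.06 g/mol
n = 98 / 98.06 = 1.00 ≈ 1
Molecular formula = empirical formula = C4H2O3

C4H2O3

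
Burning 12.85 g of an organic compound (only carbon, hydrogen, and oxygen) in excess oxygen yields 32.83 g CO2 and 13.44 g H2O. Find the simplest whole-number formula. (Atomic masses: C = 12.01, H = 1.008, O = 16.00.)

C5H10O

mol C = 32.83 / 44.01 = 0.7460; mass C = 0.7460 × 12.01 = 8.959 g
mol H = 2 × (13.44 / 18.02) = 1.492; mass H = 1.492 × 1.008 = 1.504 g
mass O = 12.85 − (10.46) = 2.387 g → mol O = 0.1492
Smallest is O at 0.1492 mol; normalising gives C 5.000, H 9.997, O 1.000
Ratio ≈ 5:10:1, so the empirical formula is C5H10O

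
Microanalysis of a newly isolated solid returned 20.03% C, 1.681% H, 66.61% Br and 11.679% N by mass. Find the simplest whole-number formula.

Assume 100 g: 20.03 g C, 1.681 g H, 66.61 g Br, 11.679 g N.
n(C) = 20.03/12.01 = 1.668, n(H) = 1.681/1.008 = 1.668, n(Br) = 66.61/79.90 = 0.8337, n(N) = 11.679/14.01 = 0.8336
Ratios (÷ 0.8336): C 2.001, H 2.001, Br 1.000, N 1.000
→ C2H2BrN

C2H2BrN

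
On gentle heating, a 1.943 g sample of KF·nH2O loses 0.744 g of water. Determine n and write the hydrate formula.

KF·2H2O

Mass of anhydrous KF = 1.943 − 0.744 = 1.199 g
mol H2O = 0.744 / 18.02 = 0.04129
Molar mass of KF = 58.10 g/mol → mol KF = 1.199 / 58.10 = 0.02064
n = 0.04129 / 0.02064 = 2.00 ≈ 2 → KF·2H2O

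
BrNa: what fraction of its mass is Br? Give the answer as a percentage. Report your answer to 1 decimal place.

Molar mass = 1(79.90) + 1(22.99) = 102.890 g/mol
Mass of Br per mole = 1 × 79.90 = 79.900 g
% Br = 79.900 / 102.890 × 100 = 77.7%

77.7%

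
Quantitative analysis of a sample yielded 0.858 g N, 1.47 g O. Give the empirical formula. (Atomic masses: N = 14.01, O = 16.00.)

n(N) = 0.858/14.01 = 0.06124, n(O) = 1.47/16.00 = 0.09187
Divide by the smallest (0.06124 mol N): N 1.000, O 1.500
×2: N 2.00, O 3.00 → N2O3

N2O3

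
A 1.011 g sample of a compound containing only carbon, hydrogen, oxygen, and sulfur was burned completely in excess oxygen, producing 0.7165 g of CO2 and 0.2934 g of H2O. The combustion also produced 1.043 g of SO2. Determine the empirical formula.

mol C = 0.7165 / 44.01 = 0.01628; mass C = 0.01628 × 12.01 = 0.1955 g
mol H = 2 × (0.2934 / 18.02) = 0.03256; mass H = 0.03256 × 1.008 = 0.03282 g
mol S = 1.043 / 64.07 = 0.01628; mass S = 0.5221 g
mass O = 1.011 − (0.7504) = 0.2606 g → mol O = 0.01629
Ratios (÷ 0.01628): C 1.000, H 2.000, O 1.000, S 1.000
Ratio ≈ 1:2:1:1, so the empirical formula is CH2OS

CH2OS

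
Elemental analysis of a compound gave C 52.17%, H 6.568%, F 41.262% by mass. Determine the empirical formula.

C2H3F

Assume 100 g: 52.17 g C, 6.568 g H, 41.262 g F.
Moles — C: 52.17 / 12.01 = 4.344 mol; H: 6.568 / 1.008 = 6.516 mol; F: 41.262 / 19.00 = 2.172 mol
Divide by the smallest (2.172 mol F): C 2.000, H 3.000, F 1.000
→ C2H3F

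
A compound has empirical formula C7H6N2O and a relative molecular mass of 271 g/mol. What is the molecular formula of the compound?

C14H12N4O2

Empirical-formula mass = 134.14 g/mol
n = 271 / 134.14 = 2.02 ≈ 2
Molecular formula = (C7H6N2O)2 = C14H12N4O2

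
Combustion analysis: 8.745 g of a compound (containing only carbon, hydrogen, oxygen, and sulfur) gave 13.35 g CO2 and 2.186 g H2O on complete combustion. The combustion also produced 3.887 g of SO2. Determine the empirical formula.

C5H4O3S

mol C = 13.35 / 44.01 = 0.3033; mass C = 0.3033 × 12.01 = 3.643 g
mol H = 2 × (2.186 / 18.02) = 0.2426; mass H = 0.2426 × 1.008 = 0.2446 g
mol S = 3.887 / 64.07 = 0.06067; mass S = 1.946 g
mass O = 8.745 − (5.833) = 2.912 g → mol O = 0.1820
Smallest is S at 0.06067 mol; normalising gives C 5.000, H 3.999, O 3.000, S 1.000
≈ 5:4:3:1 → C5H4O3S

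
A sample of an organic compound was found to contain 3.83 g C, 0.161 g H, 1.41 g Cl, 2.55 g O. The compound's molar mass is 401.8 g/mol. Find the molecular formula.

C16H8Cl2O8

n(C) = 3.83/12.01 = 0.3189, n(H) = 0.161/1.008 = 0.1597, n(Cl) = 1.41/35.45 = 0.03977, n(O) = 2.55/16.00 = 0.1594
Smallest is Cl at 0.03977 mol; normalising gives C 8.018, H 4.016, Cl 1.000, O 4.007
→ C8H4ClO4
Empirical-formula mass = 199.56 g/mol
n = 401.8 / 199.56 = 2.01 ≈ 2
Molecular formula = (C8H4ClO4)×2 = C16H8Cl2O8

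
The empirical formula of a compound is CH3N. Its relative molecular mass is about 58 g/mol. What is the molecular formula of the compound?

C2H6N2

Empirical-formula mass = 29.04 g/mol
n = 58 / 29.04 = 2.00 ≈ 2
Molecular formula = (CH3N)2 = C2H6N2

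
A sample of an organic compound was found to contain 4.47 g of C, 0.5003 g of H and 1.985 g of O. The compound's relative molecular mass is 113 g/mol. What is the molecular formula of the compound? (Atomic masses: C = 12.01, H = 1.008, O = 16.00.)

C6H8O2

n(C) = 4.47/12.01 = 0.3722, n(H) = 0.5003/1.008 = 0.4963, n(O) = 1.985/16.00 = 0.1241
Divide by the smallest (0.1241 mol O): C 3.000, H 4.001, O 1.000
Ratio ≈ 3:4:1, so the empirical formula is C3H4O
Empirical-formula mass = 56.06 g/mol
n = 113 / 56.06 = 2.02 ≈ 2
Molecular formula = (C3H4O)×2 = C6H8O2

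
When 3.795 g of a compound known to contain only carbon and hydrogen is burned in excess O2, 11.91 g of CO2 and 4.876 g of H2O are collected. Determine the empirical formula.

CH2

mol C = 11.91 / 44.01 = 0.2706; mass C = 0.2706 × 12.01 = 3.250 g
mol H = 2 × (4.876 / 18.02) = 0.5412; mass H = 0.5412 × 1.008 = 0.5455 g
Ratios (÷ 0.2706): C 1.000, H 2.000
Ratio ≈ 1:2, so the empirical formula is CH2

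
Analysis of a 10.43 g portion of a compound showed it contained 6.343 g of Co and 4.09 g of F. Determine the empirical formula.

Co: 6.343 g ÷ 58.93 g/mol = 0.1076 mol
F: 4.09 g ÷ 19.00 g/mol = 0.2153 mol
Smallest is Co at 0.1076 mol; normalising gives Co 1.000, F 2.000
≈ 1:2 → CoF2

CoF2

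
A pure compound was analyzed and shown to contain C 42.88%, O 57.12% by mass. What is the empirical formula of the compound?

CO

Assume 100 g: 42.88 g C, 57.12 g O.
Moles — C: 42.88 / 12.01 = 3.57 mol; O: 57.12 / 16.00 = 3.57 mol
Ratios (÷ 3.57): C 1.000, O 1.000
≈ 1:1 → CO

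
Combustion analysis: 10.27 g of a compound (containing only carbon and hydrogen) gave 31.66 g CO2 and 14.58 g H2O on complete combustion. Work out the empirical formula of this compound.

mol C = 31.66 / 44.01 = 0.7194; mass C = 0.7194 × 12.01 = 8.640 g
mol H = 2 × (14.58 / 18.02) = 1.618; mass H = 1.618 × 1.008 = 1.631 g
Ratios (÷ 0.7194): C 1.000, H 2.249
×4: C 4.00, H 9.00 → C4H9

C4H9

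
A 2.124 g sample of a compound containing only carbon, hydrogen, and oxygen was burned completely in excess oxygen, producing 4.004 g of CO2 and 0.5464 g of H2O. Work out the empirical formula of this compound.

C3H2O2

mol C = 4.004 / 44.01 = 0.09098; mass C = 0.09098 × 12.01 = 1.093 g
mol H = 2 × (0.5464 / 18.02) = 0.06064; mass H = 0.06064 × 1.008 = 0.06113 g
mass O = 2.124 − (1.154) = 0.9702 g → mol O = 0.06064
Smallest is O at 0.06064 mol; normalising gives C 1.500, H 1.000, O 1.000
Multiply by 2: C 3.00, H 2.00, O 2.00 → C3H2O2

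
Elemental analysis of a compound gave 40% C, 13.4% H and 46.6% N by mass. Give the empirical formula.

CH4N

Assume 100 g: 40 g C, 13.4 g H, 46.6 g N.
n(C) = 40/12.01 = 3.331, n(H) = 13.4/1.008 = 13.29, n(N) = 46.6/14.01 = 3.326
Divide by the smallest (3.326 mol N): C 1.001, H 3.997, N 1.000
≈ 1:4:1 → CH4N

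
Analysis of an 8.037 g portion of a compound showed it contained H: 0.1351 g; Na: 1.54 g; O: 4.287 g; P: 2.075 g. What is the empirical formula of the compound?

H: 0.1351 g ÷ 1.008 g/mol = 0.134 mol
Na: 1.54 g ÷ 22.99 g/mol = 0.06699 mol
O: 4.287 g ÷ 16.00 g/mol = 0.2679 mol
P: 2.075 g ÷ 30.97 g/mol = 0.067 mol
Divide by the smallest (0.06699 mol Na): H 2.001, Na 1.000, O 4.000, P 1.000
≈ 2:1:4:1 → H2NaO4P

H2NaO4P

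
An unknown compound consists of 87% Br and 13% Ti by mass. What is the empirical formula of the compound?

Br4Ti

Assume 100 g: 87 g Br, 13 g Ti.
n(Br) = 87/79.90 = 1.089, n(Ti) = 13/47.87 = 0.2716
Ratios (÷ 0.2716): Br 4.010, Ti 1.000
→ Br4Ti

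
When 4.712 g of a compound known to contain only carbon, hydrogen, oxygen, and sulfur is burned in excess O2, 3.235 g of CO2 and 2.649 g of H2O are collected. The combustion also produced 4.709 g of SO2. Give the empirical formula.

CH4OS

mol C = 3.235 / 44.01 = 0.07351; mass C = 0.07351 × 12.01 = 0.8828 g
mol H = 2 × (2.649 / 18.02) = 0.2940; mass H = 0.2940 × 1.008 = 0.2964 g
mol S = 4.709 / 64.07 = 0.07350; mass S = 2.357 g
mass O = 4.712 − (3.536) = 1.176 g → mol O = 0.07349
Divide by the smallest (0.07349 mol O): C 1.000, H 4.001, O 1.000, S 1.000
≈ 1:4:1:1 → CH4OS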